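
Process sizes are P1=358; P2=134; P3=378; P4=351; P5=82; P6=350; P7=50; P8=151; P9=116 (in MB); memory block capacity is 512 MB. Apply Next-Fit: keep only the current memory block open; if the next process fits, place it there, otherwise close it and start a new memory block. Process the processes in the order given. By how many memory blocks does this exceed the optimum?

Next-Fit: [358,134] [378] [351,82] [350,50] [151,116] → 5 memory blocks.
Total size 1970 MB; any packing needs at least ⌈1970/512⌉ = 4 memory blocks.
An optimal packing achieves that bound: [378,134] [358,151] [351,116] [350,82,50] → 4 memory blocks.
Excess: 5 − 4 = 1.

1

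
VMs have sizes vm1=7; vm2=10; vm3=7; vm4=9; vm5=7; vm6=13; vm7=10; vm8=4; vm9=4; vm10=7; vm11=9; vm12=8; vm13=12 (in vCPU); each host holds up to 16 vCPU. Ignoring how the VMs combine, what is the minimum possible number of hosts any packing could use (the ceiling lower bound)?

7

Total size = 7 + 10 + 7 + 9 + 7 + 13 + 10 + 4 + 4 + 7 + 9 + 8 + 12 = 107 vCPU.
⌈107 / 16⌉ = 7.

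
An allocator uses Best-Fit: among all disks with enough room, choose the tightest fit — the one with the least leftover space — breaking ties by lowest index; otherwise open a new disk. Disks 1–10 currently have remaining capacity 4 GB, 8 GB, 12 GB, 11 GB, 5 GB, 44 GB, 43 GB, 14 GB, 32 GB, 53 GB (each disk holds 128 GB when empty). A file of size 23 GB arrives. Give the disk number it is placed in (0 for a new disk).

9

Disks with room: disk 6 (44 GB), disk 7 (43 GB), disk 9 (32 GB), disk 10 (53 GB).
Tightest fit is disk 9 with 32 GB free.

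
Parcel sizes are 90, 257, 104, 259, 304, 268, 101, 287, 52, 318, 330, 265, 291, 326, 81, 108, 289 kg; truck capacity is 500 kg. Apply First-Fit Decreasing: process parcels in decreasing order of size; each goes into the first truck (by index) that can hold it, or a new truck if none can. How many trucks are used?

11

Sorted descending: 330, 326, 318, 304, 291, 289, 287, 268, 265, 259, 257, 108, 104, 101, 90, 81, 52.
truck 1: place 330 kg, 170 kg left
truck 2: place 326 kg, 174 kg left
truck 3: place 318 kg, 182 kg left
truck 4: place 304 kg, 196 kg left
truck 5: place 291 kg, 209 kg left
truck 6: place 289 kg, 211 kg left
truck 7: place 287 kg, 213 kg left
truck 8: place 268 kg, 232 kg left
truck 9: place 265 kg, 235 kg left
truck 10: place 259 kg, 241 kg left
truck 11: place 257 kg, 243 kg left
truck 1: place 108 kg, 62 kg left
truck 2: place 104 kg, 70 kg left
truck 3: place 101 kg, 81 kg left
truck 4: place 90 kg, 106 kg left
truck 3: place 81 kg, 0 kg left
truck 1: place 52 kg, 10 kg left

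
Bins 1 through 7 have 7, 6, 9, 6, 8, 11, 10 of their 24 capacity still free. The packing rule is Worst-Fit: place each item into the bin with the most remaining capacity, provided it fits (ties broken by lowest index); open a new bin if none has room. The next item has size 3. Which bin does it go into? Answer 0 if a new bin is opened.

Bins with room: bin 1 (7), bin 2 (6), bin 3 (9), bin 4 (6), bin 5 (8), bin 6 (11), bin 7 (10).
Most room is bin 6 with 11 free.

6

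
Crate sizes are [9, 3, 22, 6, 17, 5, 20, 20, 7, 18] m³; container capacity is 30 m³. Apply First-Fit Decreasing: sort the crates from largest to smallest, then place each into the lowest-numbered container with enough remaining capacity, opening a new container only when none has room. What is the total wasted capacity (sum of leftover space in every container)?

Sorted descending: 22, 20, 20, 18, 17, 9, 7, 6, 5, 3.
container 1: place 22 m³, 8 m³ left
container 2: place 20 m³, 10 m³ left
container 3: place 20 m³, 10 m³ left
container 4: place 18 m³, 12 m³ left
container 5: place 17 m³, 13 m³ left
container 2: place 9 m³, 1 m³ left
container 1: place 7 m³, 1 m³ left
container 3: place 6 m³, 4 m³ left
container 4: place 5 m³, 7 m³ left
container 3: place 3 m³, 1 m³ left
5 containers × 30 m³ = 150 m³; used 127 m³; unused 23 m³.

23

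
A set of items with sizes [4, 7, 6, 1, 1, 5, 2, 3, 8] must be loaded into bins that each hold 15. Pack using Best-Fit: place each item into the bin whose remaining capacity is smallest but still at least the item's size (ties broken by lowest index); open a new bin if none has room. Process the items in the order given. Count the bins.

3

bin 1: place 4, 11 left
bin 1: place 7, 4 left
bin 2: place 6, 9 left
bin 1: place 1, 3 left
bin 1: place 1, 2 left
bin 2: place 5, 4 left
bin 1: place 2, 0 left
bin 2: place 3, 1 left
bin 3: place 8, 7 left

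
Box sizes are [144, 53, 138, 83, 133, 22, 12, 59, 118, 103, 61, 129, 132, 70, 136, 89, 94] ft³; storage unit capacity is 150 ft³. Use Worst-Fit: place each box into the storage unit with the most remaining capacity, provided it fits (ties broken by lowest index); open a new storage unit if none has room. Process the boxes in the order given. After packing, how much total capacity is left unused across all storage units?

storage unit 1: place 144 ft³, 6 ft³ left
storage unit 2: place 53 ft³, 97 ft³ left
storage unit 3: place 138 ft³, 12 ft³ left
storage unit 2: place 83 ft³, 14 ft³ left
storage unit 4: place 133 ft³, 17 ft³ left
storage unit 5: place 22 ft³, 128 ft³ left
storage unit 5: place 12 ft³, 116 ft³ left
storage unit 5: place 59 ft³, 57 ft³ left
storage unit 6: place 118 ft³, 32 ft³ left
storage unit 7: place 103 ft³, 47 ft³ left
storage unit 8: place 61 ft³, 89 ft³ left
storage unit 9: place 129 ft³, 21 ft³ left
storage unit 10: place 132 ft³, 18 ft³ left
storage unit 8: place 70 ft³, 19 ft³ left
storage unit 11: place 136 ft³, 14 ft³ left
storage unit 12: place 89 ft³, 61 ft³ left
storage unit 13: place 94 ft³, 56 ft³ left
13 storage units × 150 ft³ = 1950 ft³; used 1576 ft³; unused 374 ft³.

374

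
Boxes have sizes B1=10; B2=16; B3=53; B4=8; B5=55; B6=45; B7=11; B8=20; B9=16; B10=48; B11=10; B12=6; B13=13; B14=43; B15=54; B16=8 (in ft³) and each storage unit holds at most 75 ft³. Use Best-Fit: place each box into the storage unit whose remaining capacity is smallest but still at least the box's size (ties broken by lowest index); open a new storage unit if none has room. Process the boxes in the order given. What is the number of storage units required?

Put B1 (10 ft³) in storage unit 1; 65 ft³ remain.
Put B2 (16 ft³) in storage unit 1; 49 ft³ remain.
Put B3 (53 ft³) in storage unit 2; 22 ft³ remain.
Put B4 (8 ft³) in storage unit 2; 14 ft³ remain.
Put B5 (55 ft³) in storage unit 3; 20 ft³ remain.
Put B6 (45 ft³) in storage unit 1; 4 ft³ remain.
Put B7 (11 ft³) in storage unit 2; 3 ft³ remain.
Put B8 (20 ft³) in storage unit 3; 0 ft³ remain.
Put B9 (16 ft³) in storage unit 4; 59 ft³ remain.
Put B10 (48 ft³) in storage unit 4; 11 ft³ remain.
Put B11 (10 ft³) in storage unit 4; 1 ft³ remain.
Put B12 (6 ft³) in storage unit 5; 69 ft³ remain.
Put B13 (13 ft³) in storage unit 5; 56 ft³ remain.
Put B14 (43 ft³) in storage unit 5; 13 ft³ remain.
Put B15 (54 ft³) in storage unit 6; 21 ft³ remain.
Put B16 (8 ft³) in storage unit 5; 5 ft³ remain.
Final storage units: [10,16,45] [53,8,11] [55,20] [16,48,10] [6,13,43,8] [54].

6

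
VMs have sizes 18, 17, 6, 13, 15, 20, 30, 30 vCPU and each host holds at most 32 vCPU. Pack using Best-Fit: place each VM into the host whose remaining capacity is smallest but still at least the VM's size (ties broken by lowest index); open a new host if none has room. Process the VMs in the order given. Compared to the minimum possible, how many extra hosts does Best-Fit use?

Best-Fit: [18,6] [17,13] [15] [20] [30] [30] → 6 hosts.
Total size 149 vCPU; any packing needs at least ⌈149/32⌉ = 5 hosts.
An optimal packing achieves that bound: [30] [30] [20,6] [18,13] [17,15] → 5 hosts.
Excess: 6 − 5 = 1.

1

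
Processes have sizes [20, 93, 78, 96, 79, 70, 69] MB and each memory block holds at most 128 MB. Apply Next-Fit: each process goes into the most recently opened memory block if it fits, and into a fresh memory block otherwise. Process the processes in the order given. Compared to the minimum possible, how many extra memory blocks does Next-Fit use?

Next-Fit: [20,93] [78] [96] [79] [70] [69] → 6 memory blocks.
6 processes exceed 64 MB (half the capacity), and no two of those can share a memory block, so at least 6 memory blocks are needed.
So 6 is already optimal.

0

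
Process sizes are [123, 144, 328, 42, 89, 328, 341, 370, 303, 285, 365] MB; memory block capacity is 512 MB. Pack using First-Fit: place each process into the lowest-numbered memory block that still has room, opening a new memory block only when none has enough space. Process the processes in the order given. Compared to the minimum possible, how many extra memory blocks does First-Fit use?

1

First-Fit: [123,144,42,89] [328] [328] [341] [370] [303] [285] [365] → 8 memory blocks.
7 processes exceed 256 MB (half the capacity), and no two of those can share a memory block, so at least 7 memory blocks are needed.
An optimal packing achieves that bound: [370,123] [365,144] [341,89,42] [328] [328] [303] [285] → 7 memory blocks.
Excess: 8 − 7 = 1.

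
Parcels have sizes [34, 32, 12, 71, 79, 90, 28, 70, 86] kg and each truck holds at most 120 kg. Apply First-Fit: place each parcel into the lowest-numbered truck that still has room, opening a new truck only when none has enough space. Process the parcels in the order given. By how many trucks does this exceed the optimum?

First-Fit: [34,32,12,28] [71] [79] [90] [70] [86] → 6 trucks.
Total size 502 kg; any packing needs at least ⌈502/120⌉ = 5 trucks.
An optimal packing achieves that bound: [90,28] [86,34] [79,32] [71,12] [70] → 5 trucks.
Excess: 6 − 5 = 1.

1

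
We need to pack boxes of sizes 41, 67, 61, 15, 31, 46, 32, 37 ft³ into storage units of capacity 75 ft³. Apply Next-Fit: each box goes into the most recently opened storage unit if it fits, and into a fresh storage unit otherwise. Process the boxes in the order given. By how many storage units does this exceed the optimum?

Next-Fit: [41] [67] [61] [15,31] [46] [32,37] → 6 storage units.
Total size 330 ft³; any packing needs at least ⌈330/75⌉ = 5 storage units.
An optimal packing achieves that bound: [67] [61] [46,15] [41,32] [37,31] → 5 storage units.
Excess: 6 − 5 = 1.

1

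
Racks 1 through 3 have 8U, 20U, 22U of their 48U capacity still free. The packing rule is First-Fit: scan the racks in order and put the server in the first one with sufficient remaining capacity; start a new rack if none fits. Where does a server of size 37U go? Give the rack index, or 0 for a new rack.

0

No rack has ≥ 37U free, so a new rack is opened.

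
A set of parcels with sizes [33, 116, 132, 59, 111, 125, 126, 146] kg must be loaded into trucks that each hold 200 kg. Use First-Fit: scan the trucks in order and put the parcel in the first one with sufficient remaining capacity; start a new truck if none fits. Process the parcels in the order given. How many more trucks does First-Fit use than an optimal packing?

0

First-Fit: [33,116] [132,59] [111] [125] [126] [146] → 6 trucks.
6 parcels exceed 100 kg (half the capacity), and no two of those can share a truck, so at least 6 trucks are needed.
So 6 is already optimal.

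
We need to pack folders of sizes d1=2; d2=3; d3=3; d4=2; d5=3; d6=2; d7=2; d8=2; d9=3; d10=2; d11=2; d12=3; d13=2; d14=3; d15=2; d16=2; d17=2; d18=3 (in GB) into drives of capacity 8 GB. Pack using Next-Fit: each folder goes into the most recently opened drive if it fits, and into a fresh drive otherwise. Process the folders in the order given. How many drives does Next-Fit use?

6

d1 (2 GB) → drive 1 (remaining 6 GB)
d2 (3 GB) → drive 1 (remaining 3 GB)
d3 (3 GB) → drive 1 (remaining 0 GB)
d4 (2 GB) → drive 2 (remaining 6 GB)
d5 (3 GB) → drive 2 (remaining 3 GB)
d6 (2 GB) → drive 2 (remaining 1 GB)
d7 (2 GB) → drive 3 (remaining 6 GB)
d8 (2 GB) → drive 3 (remaining 4 GB)
d9 (3 GB) → drive 3 (remaining 1 GB)
d10 (2 GB) → drive 4 (remaining 6 GB)
d11 (2 GB) → drive 4 (remaining 4 GB)
d12 (3 GB) → drive 4 (remaining 1 GB)
d13 (2 GB) → drive 5 (remaining 6 GB)
d14 (3 GB) → drive 5 (remaining 3 GB)
d15 (2 GB) → drive 5 (remaining 1 GB)
d16 (2 GB) → drive 6 (remaining 6 GB)
d17 (2 GB) → drive 6 (remaining 4 GB)
d18 (3 GB) → drive 6 (remaining 1 GB)
Final drives: [2,3,3] [2,3,2] [2,2,3] [2,2,3] [2,3,2] [2,2,3].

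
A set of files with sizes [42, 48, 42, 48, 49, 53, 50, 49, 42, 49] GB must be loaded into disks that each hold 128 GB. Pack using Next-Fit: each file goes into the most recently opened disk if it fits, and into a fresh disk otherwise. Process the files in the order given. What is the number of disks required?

Put 42 GB in disk 1; 86 GB remain.
Put 48 GB in disk 1; 38 GB remain.
Put 42 GB in disk 2; 86 GB remain.
Put 48 GB in disk 2; 38 GB remain.
Put 49 GB in disk 3; 79 GB remain.
Put 53 GB in disk 3; 26 GB remain.
Put 50 GB in disk 4; 78 GB remain.
Put 49 GB in disk 4; 29 GB remain.
Put 42 GB in disk 5; 86 GB remain.
Put 49 GB in disk 5; 37 GB remain.

5 disks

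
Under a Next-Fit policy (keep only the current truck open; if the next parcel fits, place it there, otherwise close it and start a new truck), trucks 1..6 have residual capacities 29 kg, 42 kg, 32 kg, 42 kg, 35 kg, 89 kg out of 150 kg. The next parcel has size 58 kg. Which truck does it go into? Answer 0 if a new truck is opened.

Next-Fit only looks at truck 6, which has 89 kg free.
58 kg fits there.

6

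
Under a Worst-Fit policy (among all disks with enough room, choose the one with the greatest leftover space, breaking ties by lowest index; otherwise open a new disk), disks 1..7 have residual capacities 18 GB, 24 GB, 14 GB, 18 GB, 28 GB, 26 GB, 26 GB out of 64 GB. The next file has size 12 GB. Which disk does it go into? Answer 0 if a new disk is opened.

5

Disks with room: disk 1 (18 GB), disk 2 (24 GB), disk 3 (14 GB), disk 4 (18 GB), disk 5 (28 GB), disk 6 (26 GB), disk 7 (26 GB).
Most room is disk 5 with 28 GB free.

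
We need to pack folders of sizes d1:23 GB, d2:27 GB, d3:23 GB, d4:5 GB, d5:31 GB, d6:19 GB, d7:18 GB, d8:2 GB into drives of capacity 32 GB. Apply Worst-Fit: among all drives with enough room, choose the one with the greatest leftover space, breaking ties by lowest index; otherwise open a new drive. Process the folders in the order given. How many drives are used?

Put d1 (23 GB) in drive 1; 9 GB remain.
Put d2 (27 GB) in drive 2; 5 GB remain.
Put d3 (23 GB) in drive 3; 9 GB remain.
Put d4 (5 GB) in drive 1; 4 GB remain.
Put d5 (31 GB) in drive 4; 1 GB remain.
Put d6 (19 GB) in drive 5; 13 GB remain.
Put d7 (18 GB) in drive 6; 14 GB remain.
Put d8 (2 GB) in drive 6; 12 GB remain.
Final drives: [23,5] [27] [23] [31] [19] [18,2].

6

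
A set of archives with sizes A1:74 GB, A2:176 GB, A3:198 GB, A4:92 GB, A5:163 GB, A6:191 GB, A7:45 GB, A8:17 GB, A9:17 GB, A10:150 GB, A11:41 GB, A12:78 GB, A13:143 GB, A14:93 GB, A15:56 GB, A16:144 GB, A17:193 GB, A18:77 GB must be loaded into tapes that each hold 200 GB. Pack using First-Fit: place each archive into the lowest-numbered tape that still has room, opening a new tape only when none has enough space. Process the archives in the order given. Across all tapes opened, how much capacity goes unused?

252

tape 1: place A1 (74 GB), 126 GB left
tape 2: place A2 (176 GB), 24 GB left
tape 3: place A3 (198 GB), 2 GB left
tape 1: place A4 (92 GB), 34 GB left
tape 4: place A5 (163 GB), 37 GB left
tape 5: place A6 (191 GB), 9 GB left
tape 6: place A7 (45 GB), 155 GB left
tape 1: place A8 (17 GB), 17 GB left
tape 1: place A9 (17 GB), 0 GB left
tape 6: place A10 (150 GB), 5 GB left
tape 7: place A11 (41 GB), 159 GB left
tape 7: place A12 (78 GB), 81 GB left
tape 8: place A13 (143 GB), 57 GB left
tape 9: place A14 (93 GB), 107 GB left
tape 7: place A15 (56 GB), 25 GB left
tape 10: place A16 (144 GB), 56 GB left
tape 11: place A17 (193 GB), 7 GB left
tape 9: place A18 (77 GB), 30 GB left
11 tapes × 200 GB = 2200 GB; used 1948 GB; unused 252 GB.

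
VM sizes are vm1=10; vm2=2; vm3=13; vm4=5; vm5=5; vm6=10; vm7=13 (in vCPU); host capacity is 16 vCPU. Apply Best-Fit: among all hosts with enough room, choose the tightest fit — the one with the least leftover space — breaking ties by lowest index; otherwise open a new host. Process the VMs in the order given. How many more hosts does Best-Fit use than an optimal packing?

Best-Fit: [10,2] [13] [5,5] [10] [13] → 5 hosts.
Total size 58 vCPU; any packing needs at least ⌈58/16⌉ = 4 hosts.
An optimal packing achieves that bound: [13,2] [13] [10,5] [10,5] → 4 hosts.
Excess: 5 − 4 = 1.

1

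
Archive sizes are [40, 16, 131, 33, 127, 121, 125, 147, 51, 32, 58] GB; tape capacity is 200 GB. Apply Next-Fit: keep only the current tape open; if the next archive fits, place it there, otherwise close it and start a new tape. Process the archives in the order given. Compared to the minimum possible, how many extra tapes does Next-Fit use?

1

Next-Fit: [40,16,131] [33,127] [121] [125] [147,51] [32,58] → 6 tapes.
Total size 881 GB; any packing needs at least ⌈881/200⌉ = 5 tapes.
An optimal packing achieves that bound: [147,51] [131,58] [127,40,33] [125,32,16] [121] → 5 tapes.
Excess: 6 − 5 = 1.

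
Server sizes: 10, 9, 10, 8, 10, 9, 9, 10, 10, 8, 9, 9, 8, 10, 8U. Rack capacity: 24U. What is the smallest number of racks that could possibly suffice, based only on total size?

6

Total size = 10 + 9 + 10 + 8 + 10 + 9 + 9 + 10 + 10 + 8 + 9 + 9 + 8 + 10 + 8 = 137U.
⌈137 / 24⌉ = 6.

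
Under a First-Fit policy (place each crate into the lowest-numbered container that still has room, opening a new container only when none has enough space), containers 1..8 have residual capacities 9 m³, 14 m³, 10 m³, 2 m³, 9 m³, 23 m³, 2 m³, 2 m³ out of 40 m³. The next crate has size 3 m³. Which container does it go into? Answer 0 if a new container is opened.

1

Containers with room: container 1 (9 m³), container 2 (14 m³), container 3 (10 m³), container 5 (9 m³), container 6 (23 m³).
The first with room is container 1.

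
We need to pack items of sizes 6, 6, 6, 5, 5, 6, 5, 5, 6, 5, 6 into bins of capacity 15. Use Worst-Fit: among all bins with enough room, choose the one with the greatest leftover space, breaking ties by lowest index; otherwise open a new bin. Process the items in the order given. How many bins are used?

6

6 → bin 1 (remaining 9)
6 → bin 1 (remaining 3)
6 → bin 2 (remaining 9)
5 → bin 2 (remaining 4)
5 → bin 3 (remaining 10)
6 → bin 3 (remaining 4)
5 → bin 4 (remaining 10)
5 → bin 4 (remaining 5)
6 → bin 5 (remaining 9)
5 → bin 5 (remaining 4)
6 → bin 6 (remaining 9)
Final bins: [6,6] [6,5] [5,6] [5,5] [6,5] [6].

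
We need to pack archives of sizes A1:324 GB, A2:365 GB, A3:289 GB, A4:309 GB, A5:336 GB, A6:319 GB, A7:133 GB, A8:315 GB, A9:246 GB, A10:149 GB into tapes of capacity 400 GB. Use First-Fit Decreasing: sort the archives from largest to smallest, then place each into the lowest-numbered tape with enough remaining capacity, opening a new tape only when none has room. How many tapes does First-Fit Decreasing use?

9

Sorted descending: 365, 336, 324, 319, 315, 309, 289, 246, 149, 133.
365 GB → tape 1 (remaining 35 GB)
336 GB → tape 2 (remaining 64 GB)
324 GB → tape 3 (remaining 76 GB)
319 GB → tape 4 (remaining 81 GB)
315 GB → tape 5 (remaining 85 GB)
309 GB → tape 6 (remaining 91 GB)
289 GB → tape 7 (remaining 111 GB)
246 GB → tape 8 (remaining 154 GB)
149 GB → tape 8 (remaining 5 GB)
133 GB → tape 9 (remaining 267 GB)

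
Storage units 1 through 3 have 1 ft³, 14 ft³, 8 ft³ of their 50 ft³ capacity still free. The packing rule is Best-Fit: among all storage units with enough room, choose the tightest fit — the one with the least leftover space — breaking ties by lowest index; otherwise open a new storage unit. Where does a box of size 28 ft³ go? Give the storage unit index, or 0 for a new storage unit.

No storage unit has ≥ 28 ft³ free, so a new storage unit is opened.

0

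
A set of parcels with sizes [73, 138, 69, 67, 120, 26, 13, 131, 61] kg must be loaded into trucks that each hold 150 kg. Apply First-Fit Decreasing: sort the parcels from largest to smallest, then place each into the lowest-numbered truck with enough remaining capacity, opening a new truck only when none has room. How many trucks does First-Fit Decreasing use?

Sorted descending: 138, 131, 120, 73, 69, 67, 61, 26, 13.
138 kg → truck 1 (remaining 12 kg)
131 kg → truck 2 (remaining 19 kg)
120 kg → truck 3 (remaining 30 kg)
73 kg → truck 4 (remaining 77 kg)
69 kg → truck 4 (remaining 8 kg)
67 kg → truck 5 (remaining 83 kg)
61 kg → truck 5 (remaining 22 kg)
26 kg → truck 3 (remaining 4 kg)
13 kg → truck 2 (remaining 6 kg)

5 trucks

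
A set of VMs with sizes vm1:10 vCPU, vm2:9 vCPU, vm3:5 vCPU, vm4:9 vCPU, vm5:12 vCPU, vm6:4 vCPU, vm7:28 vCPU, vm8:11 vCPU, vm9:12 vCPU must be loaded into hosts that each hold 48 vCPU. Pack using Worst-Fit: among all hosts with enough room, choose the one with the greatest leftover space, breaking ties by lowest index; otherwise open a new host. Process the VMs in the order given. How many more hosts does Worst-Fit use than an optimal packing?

0

Worst-Fit: [10,9,5,9,12] [4,28,11] [12] → 3 hosts.
Total size 100 vCPU; any packing needs at least ⌈100/48⌉ = 3 hosts.
So 3 is already optimal.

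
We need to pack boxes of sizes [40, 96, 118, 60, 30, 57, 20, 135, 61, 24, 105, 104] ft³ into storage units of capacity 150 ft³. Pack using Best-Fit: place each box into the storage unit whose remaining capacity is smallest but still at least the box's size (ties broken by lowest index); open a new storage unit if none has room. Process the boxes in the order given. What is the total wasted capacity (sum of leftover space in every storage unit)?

200

40 ft³ → storage unit 1 (remaining 110 ft³)
96 ft³ → storage unit 1 (remaining 14 ft³)
118 ft³ → storage unit 2 (remaining 32 ft³)
60 ft³ → storage unit 3 (remaining 90 ft³)
30 ft³ → storage unit 2 (remaining 2 ft³)
57 ft³ → storage unit 3 (remaining 33 ft³)
20 ft³ → storage unit 3 (remaining 13 ft³)
135 ft³ → storage unit 4 (remaining 15 ft³)
61 ft³ → storage unit 5 (remaining 89 ft³)
24 ft³ → storage unit 5 (remaining 65 ft³)
105 ft³ → storage unit 6 (remaining 45 ft³)
104 ft³ → storage unit 7 (remaining 46 ft³)
7 storage units × 150 ft³ = 1050 ft³; used 850 ft³; unused 200 ft³.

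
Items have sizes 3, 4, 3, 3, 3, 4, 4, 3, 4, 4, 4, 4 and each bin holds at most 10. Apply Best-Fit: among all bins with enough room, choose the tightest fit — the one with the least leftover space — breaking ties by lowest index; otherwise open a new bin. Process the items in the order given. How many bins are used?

3 → bin 1 (remaining 7)
4 → bin 1 (remaining 3)
3 → bin 1 (remaining 0)
3 → bin 2 (remaining 7)
3 → bin 2 (remaining 4)
4 → bin 2 (remaining 0)
4 → bin 3 (remaining 6)
3 → bin 3 (remaining 3)
4 → bin 4 (remaining 6)
4 → bin 4 (remaining 2)
4 → bin 5 (remaining 6)
4 → bin 5 (remaining 2)
Final bins: [3,4,3] [3,3,4] [4,3] [4,4] [4,4].

5 bins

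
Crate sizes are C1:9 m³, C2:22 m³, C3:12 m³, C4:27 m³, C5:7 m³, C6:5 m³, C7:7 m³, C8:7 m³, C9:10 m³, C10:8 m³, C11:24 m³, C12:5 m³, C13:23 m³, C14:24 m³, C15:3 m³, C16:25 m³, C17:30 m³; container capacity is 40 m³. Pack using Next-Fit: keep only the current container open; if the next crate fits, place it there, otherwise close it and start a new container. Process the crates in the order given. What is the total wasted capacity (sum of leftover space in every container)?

72

C1 (9 m³) → container 1 (remaining 31 m³)
C2 (22 m³) → container 1 (remaining 9 m³)
C3 (12 m³) → container 2 (remaining 28 m³)
C4 (27 m³) → container 2 (remaining 1 m³)
C5 (7 m³) → container 3 (remaining 33 m³)
C6 (5 m³) → container 3 (remaining 28 m³)
C7 (7 m³) → container 3 (remaining 21 m³)
C8 (7 m³) → container 3 (remaining 14 m³)
C9 (10 m³) → container 3 (remaining 4 m³)
C10 (8 m³) → container 4 (remaining 32 m³)
C11 (24 m³) → container 4 (remaining 8 m³)
C12 (5 m³) → container 4 (remaining 3 m³)
C13 (23 m³) → container 5 (remaining 17 m³)
C14 (24 m³) → container 6 (remaining 16 m³)
C15 (3 m³) → container 6 (remaining 13 m³)
C16 (25 m³) → container 7 (remaining 15 m³)
C17 (30 m³) → container 8 (remaining 10 m³)
8 containers × 40 m³ = 320 m³; used 248 m³; unused 72 m³.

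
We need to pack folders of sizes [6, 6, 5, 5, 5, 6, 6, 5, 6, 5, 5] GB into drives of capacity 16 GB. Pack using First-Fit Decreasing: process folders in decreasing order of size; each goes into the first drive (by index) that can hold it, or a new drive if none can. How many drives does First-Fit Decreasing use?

Sorted descending: 6, 6, 6, 6, 6, 5, 5, 5, 5, 5, 5.
6 GB → drive 1 (remaining 10 GB)
6 GB → drive 1 (remaining 4 GB)
6 GB → drive 2 (remaining 10 GB)
6 GB → drive 2 (remaining 4 GB)
6 GB → drive 3 (remaining 10 GB)
5 GB → drive 3 (remaining 5 GB)
5 GB → drive 3 (remaining 0 GB)
5 GB → drive 4 (remaining 11 GB)
5 GB → drive 4 (remaining 6 GB)
5 GB → drive 4 (remaining 1 GB)
5 GB → drive 5 (remaining 11 GB)
Final drives: [6,6] [6,6] [6,5,5] [5,5,5] [5].

5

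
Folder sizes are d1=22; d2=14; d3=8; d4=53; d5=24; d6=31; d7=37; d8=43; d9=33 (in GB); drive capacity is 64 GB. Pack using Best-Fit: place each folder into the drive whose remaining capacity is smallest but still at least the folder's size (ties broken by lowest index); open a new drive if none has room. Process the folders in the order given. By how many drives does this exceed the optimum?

Best-Fit: [22,14,8] [53] [24,31] [37] [43] [33] → 6 drives.
Total size 265 GB; any packing needs at least ⌈265/64⌉ = 5 drives.
An optimal packing achieves that bound: [53,8] [43,14] [37,24] [33,31] [22] → 5 drives.
Excess: 6 − 5 = 1.

1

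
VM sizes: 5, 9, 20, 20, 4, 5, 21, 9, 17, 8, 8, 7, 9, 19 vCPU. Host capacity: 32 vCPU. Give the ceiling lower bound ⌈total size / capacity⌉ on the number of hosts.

Total size = 5 + 9 + 20 + 20 + 4 + 5 + 21 + 9 + 17 + 8 + 8 + 7 + 9 + 19 = 161 vCPU.
⌈161 / 32⌉ = 6.

6 hosts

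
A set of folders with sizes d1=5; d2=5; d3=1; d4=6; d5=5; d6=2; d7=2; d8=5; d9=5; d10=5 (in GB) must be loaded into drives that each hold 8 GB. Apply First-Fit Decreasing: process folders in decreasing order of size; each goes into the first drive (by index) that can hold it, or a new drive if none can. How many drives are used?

7 drives

Sorted descending: 6, 5, 5, 5, 5, 5, 5, 2, 2, 1.
Put 6 GB in drive 1; 2 GB remain.
Put 5 GB in drive 2; 3 GB remain.
Put 5 GB in drive 3; 3 GB remain.
Put 5 GB in drive 4; 3 GB remain.
Put 5 GB in drive 5; 3 GB remain.
Put 5 GB in drive 6; 3 GB remain.
Put 5 GB in drive 7; 3 GB remain.
Put 2 GB in drive 1; 0 GB remain.
Put 2 GB in drive 2; 1 GB remain.
Put 1 GB in drive 2; 0 GB remain.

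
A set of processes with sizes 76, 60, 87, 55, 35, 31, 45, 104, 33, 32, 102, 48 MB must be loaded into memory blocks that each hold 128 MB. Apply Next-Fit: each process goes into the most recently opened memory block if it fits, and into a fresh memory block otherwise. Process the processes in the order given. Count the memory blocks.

memory block 1: place 76 MB, 52 MB left
memory block 2: place 60 MB, 68 MB left
memory block 3: place 87 MB, 41 MB left
memory block 4: place 55 MB, 73 MB left
memory block 4: place 35 MB, 38 MB left
memory block 4: place 31 MB, 7 MB left
memory block 5: place 45 MB, 83 MB left
memory block 6: place 104 MB, 24 MB left
memory block 7: place 33 MB, 95 MB left
memory block 7: place 32 MB, 63 MB left
memory block 8: place 102 MB, 26 MB left
memory block 9: place 48 MB, 80 MB left
Final memory blocks: [76] [60] [87] [55,35,31] [45] [104] [33,32] [102] [48].

9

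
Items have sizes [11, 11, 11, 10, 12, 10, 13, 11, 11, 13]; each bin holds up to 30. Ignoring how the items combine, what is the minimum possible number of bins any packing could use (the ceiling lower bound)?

Total size = 11 + 11 + 11 + 10 + 12 + 10 + 13 + 11 + 11 + 13 = 113.
⌈113 / 30⌉ = 4.

4 bins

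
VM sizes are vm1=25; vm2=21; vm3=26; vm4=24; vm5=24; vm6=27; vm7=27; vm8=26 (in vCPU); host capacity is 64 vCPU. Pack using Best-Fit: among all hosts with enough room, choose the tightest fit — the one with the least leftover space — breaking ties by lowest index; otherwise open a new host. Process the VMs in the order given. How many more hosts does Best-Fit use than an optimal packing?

Best-Fit: [25,21] [26,24] [24,27] [27,26] → 4 hosts.
Total size 200 vCPU; any packing needs at least ⌈200/64⌉ = 4 hosts.
So 4 is already optimal.

0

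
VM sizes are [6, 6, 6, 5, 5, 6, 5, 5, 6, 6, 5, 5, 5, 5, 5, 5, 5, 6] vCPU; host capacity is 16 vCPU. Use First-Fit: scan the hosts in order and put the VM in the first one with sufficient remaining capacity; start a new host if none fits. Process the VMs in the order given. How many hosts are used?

7

host 1: place 6 vCPU, 10 vCPU left
host 1: place 6 vCPU, 4 vCPU left
host 2: place 6 vCPU, 10 vCPU left
host 2: place 5 vCPU, 5 vCPU left
host 2: place 5 vCPU, 0 vCPU left
host 3: place 6 vCPU, 10 vCPU left
host 3: place 5 vCPU, 5 vCPU left
host 3: place 5 vCPU, 0 vCPU left
host 4: place 6 vCPU, 10 vCPU left
host 4: place 6 vCPU, 4 vCPU left
host 5: place 5 vCPU, 11 vCPU left
host 5: place 5 vCPU, 6 vCPU left
host 5: place 5 vCPU, 1 vCPU left
host 6: place 5 vCPU, 11 vCPU left
host 6: place 5 vCPU, 6 vCPU left
host 6: place 5 vCPU, 1 vCPU left
host 7: place 5 vCPU, 11 vCPU left
host 7: place 6 vCPU, 5 vCPU left
Final hosts: [6,6] [6,5,5] [6,5,5] [6,6] [5,5,5] [5,5,5] [5,6].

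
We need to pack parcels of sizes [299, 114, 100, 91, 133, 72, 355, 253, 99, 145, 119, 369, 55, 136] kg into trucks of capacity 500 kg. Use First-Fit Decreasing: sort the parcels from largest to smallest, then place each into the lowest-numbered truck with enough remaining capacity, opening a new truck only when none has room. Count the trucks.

5

Sorted descending: 369, 355, 299, 253, 145, 136, 133, 119, 114, 100, 99, 91, 72, 55.
truck 1: place 369 kg, 131 kg left
truck 2: place 355 kg, 145 kg left
truck 3: place 299 kg, 201 kg left
truck 4: place 253 kg, 247 kg left
truck 2: place 145 kg, 0 kg left
truck 3: place 136 kg, 65 kg left
truck 4: place 133 kg, 114 kg left
truck 1: place 119 kg, 12 kg left
truck 4: place 114 kg, 0 kg left
truck 5: place 100 kg, 400 kg left
truck 5: place 99 kg, 301 kg left
truck 5: place 91 kg, 210 kg left
truck 5: place 72 kg, 138 kg left
truck 3: place 55 kg, 10 kg left
Final trucks: [369,119] [355,145] [299,136,55] [253,133,114] [100,99,91,72].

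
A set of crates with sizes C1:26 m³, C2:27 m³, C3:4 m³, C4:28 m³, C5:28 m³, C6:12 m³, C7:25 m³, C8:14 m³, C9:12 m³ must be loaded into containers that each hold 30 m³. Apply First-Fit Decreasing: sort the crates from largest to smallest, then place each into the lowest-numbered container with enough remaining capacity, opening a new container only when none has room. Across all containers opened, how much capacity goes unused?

Sorted descending: 28, 28, 27, 26, 25, 14, 12, 12, 4.
Put 28 m³ in container 1; 2 m³ remain.
Put 28 m³ in container 2; 2 m³ remain.
Put 27 m³ in container 3; 3 m³ remain.
Put 26 m³ in container 4; 4 m³ remain.
Put 25 m³ in container 5; 5 m³ remain.
Put 14 m³ in container 6; 16 m³ remain.
Put 12 m³ in container 6; 4 m³ remain.
Put 12 m³ in container 7; 18 m³ remain.
Put 4 m³ in container 4; 0 m³ remain.
7 containers × 30 m³ = 210 m³; used 176 m³; unused 34 m³.

34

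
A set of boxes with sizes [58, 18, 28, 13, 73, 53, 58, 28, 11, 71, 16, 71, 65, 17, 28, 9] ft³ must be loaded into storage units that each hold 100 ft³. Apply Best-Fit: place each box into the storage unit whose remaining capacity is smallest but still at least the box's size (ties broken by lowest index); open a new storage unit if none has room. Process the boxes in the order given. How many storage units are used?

storage unit 1: place 58 ft³, 42 ft³ left
storage unit 1: place 18 ft³, 24 ft³ left
storage unit 2: place 28 ft³, 72 ft³ left
storage unit 1: place 13 ft³, 11 ft³ left
storage unit 3: place 73 ft³, 27 ft³ left
storage unit 2: place 53 ft³, 19 ft³ left
storage unit 4: place 58 ft³, 42 ft³ left
storage unit 4: place 28 ft³, 14 ft³ left
storage unit 1: place 11 ft³, 0 ft³ left
storage unit 5: place 71 ft³, 29 ft³ left
storage unit 2: place 16 ft³, 3 ft³ left
storage unit 6: place 71 ft³, 29 ft³ left
storage unit 7: place 65 ft³, 35 ft³ left
storage unit 3: place 17 ft³, 10 ft³ left
storage unit 5: place 28 ft³, 1 ft³ left
storage unit 3: place 9 ft³, 1 ft³ left
Final storage units: [58,18,13,11] [28,53,16] [73,17,9] [58,28] [71,28] [71] [65].

7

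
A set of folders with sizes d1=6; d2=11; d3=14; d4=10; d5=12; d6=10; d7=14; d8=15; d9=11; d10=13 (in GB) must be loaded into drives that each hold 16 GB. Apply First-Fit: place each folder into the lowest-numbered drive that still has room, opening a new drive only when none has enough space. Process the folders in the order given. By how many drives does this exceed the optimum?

First-Fit: [6,10] [11] [14] [12] [10] [14] [15] [11] [13] → 9 drives.
9 folders exceed 8 GB (half the capacity), and no two of those can share a drive, so at least 9 drives are needed.
So 9 is already optimal.

0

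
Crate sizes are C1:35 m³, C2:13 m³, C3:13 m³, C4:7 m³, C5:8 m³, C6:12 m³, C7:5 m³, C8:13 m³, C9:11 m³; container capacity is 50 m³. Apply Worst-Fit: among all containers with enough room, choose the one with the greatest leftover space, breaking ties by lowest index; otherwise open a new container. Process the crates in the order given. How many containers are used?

3 containers

container 1: place C1 (35 m³), 15 m³ left
container 1: place C2 (13 m³), 2 m³ left
container 2: place C3 (13 m³), 37 m³ left
container 2: place C4 (7 m³), 30 m³ left
container 2: place C5 (8 m³), 22 m³ left
container 2: place C6 (12 m³), 10 m³ left
container 2: place C7 (5 m³), 5 m³ left
container 3: place C8 (13 m³), 37 m³ left
container 3: place C9 (11 m³), 26 m³ left
Final containers: [35,13] [13,7,8,12,5] [13,11].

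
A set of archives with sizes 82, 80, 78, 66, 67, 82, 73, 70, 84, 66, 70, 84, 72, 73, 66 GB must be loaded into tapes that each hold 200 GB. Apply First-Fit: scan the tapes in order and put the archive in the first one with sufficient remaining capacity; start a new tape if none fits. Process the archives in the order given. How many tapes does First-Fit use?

82 GB → tape 1 (remaining 118 GB)
80 GB → tape 1 (remaining 38 GB)
78 GB → tape 2 (remaining 122 GB)
66 GB → tape 2 (remaining 56 GB)
67 GB → tape 3 (remaining 133 GB)
82 GB → tape 3 (remaining 51 GB)
73 GB → tape 4 (remaining 127 GB)
70 GB → tape 4 (remaining 57 GB)
84 GB → tape 5 (remaining 116 GB)
66 GB → tape 5 (remaining 50 GB)
70 GB → tape 6 (remaining 130 GB)
84 GB → tape 6 (remaining 46 GB)
72 GB → tape 7 (remaining 128 GB)
73 GB → tape 7 (remaining 55 GB)
66 GB → tape 8 (remaining 134 GB)

8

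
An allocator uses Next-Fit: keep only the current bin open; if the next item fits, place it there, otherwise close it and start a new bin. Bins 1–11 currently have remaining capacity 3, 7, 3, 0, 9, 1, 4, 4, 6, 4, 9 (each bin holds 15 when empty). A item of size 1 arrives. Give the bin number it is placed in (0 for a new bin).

Next-Fit only looks at bin 11, which has 9 free.
1 fits there.

11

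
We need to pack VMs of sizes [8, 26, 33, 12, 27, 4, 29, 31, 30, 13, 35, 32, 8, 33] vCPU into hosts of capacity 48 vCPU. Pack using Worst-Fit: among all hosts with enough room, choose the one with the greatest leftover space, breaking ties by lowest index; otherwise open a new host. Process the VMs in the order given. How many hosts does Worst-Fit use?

9 hosts

8 vCPU → host 1 (remaining 40 vCPU)
26 vCPU → host 1 (remaining 14 vCPU)
33 vCPU → host 2 (remaining 15 vCPU)
12 vCPU → host 2 (remaining 3 vCPU)
27 vCPU → host 3 (remaining 21 vCPU)
4 vCPU → host 3 (remaining 17 vCPU)
29 vCPU → host 4 (remaining 19 vCPU)
31 vCPU → host 5 (remaining 17 vCPU)
30 vCPU → host 6 (remaining 18 vCPU)
13 vCPU → host 4 (remaining 6 vCPU)
35 vCPU → host 7 (remaining 13 vCPU)
32 vCPU → host 8 (remaining 16 vCPU)
8 vCPU → host 6 (remaining 10 vCPU)
33 vCPU → host 9 (remaining 15 vCPU)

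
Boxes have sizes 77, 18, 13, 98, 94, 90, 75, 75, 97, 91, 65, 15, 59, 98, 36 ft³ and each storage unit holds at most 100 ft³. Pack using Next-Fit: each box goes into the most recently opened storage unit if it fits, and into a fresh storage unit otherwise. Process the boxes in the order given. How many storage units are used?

Put 77 ft³ in storage unit 1; 23 ft³ remain.
Put 18 ft³ in storage unit 1; 5 ft³ remain.
Put 13 ft³ in storage unit 2; 87 ft³ remain.
Put 98 ft³ in storage unit 3; 2 ft³ remain.
Put 94 ft³ in storage unit 4; 6 ft³ remain.
Put 90 ft³ in storage unit 5; 10 ft³ remain.
Put 75 ft³ in storage unit 6; 25 ft³ remain.
Put 75 ft³ in storage unit 7; 25 ft³ remain.
Put 97 ft³ in storage unit 8; 3 ft³ remain.
Put 91 ft³ in storage unit 9; 9 ft³ remain.
Put 65 ft³ in storage unit 10; 35 ft³ remain.
Put 15 ft³ in storage unit 10; 20 ft³ remain.
Put 59 ft³ in storage unit 11; 41 ft³ remain.
Put 98 ft³ in storage unit 12; 2 ft³ remain.
Put 36 ft³ in storage unit 13; 64 ft³ remain.
Final storage units: [77,18] [13] [98] [94] [90] [75] [75] [97] [91] [65,15] [59] [98] [36].

13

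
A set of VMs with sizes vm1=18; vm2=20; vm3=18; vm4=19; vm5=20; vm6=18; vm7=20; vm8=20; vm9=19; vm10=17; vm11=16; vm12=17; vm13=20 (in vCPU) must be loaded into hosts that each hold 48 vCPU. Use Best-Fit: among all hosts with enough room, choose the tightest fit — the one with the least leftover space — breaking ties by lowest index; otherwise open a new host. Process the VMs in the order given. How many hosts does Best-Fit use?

host 1: place vm1 (18 vCPU), 30 vCPU left
host 1: place vm2 (20 vCPU), 10 vCPU left
host 2: place vm3 (18 vCPU), 30 vCPU left
host 2: place vm4 (19 vCPU), 11 vCPU left
host 3: place vm5 (20 vCPU), 28 vCPU left
host 3: place vm6 (18 vCPU), 10 vCPU left
host 4: place vm7 (20 vCPU), 28 vCPU left
host 4: place vm8 (20 vCPU), 8 vCPU left
host 5: place vm9 (19 vCPU), 29 vCPU left
host 5: place vm10 (17 vCPU), 12 vCPU left
host 6: place vm11 (16 vCPU), 32 vCPU left
host 6: place vm12 (17 vCPU), 15 vCPU left
host 7: place vm13 (20 vCPU), 28 vCPU left
Final hosts: [18,20] [18,19] [20,18] [20,20] [19,17] [16,17] [20].

7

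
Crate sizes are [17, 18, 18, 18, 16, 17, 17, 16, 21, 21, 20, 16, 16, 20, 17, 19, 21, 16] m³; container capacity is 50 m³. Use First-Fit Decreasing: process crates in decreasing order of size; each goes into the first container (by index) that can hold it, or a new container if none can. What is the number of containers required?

Sorted descending: 21, 21, 21, 20, 20, 19, 18, 18, 18, 17, 17, 17, 17, 16, 16, 16, 16, 16.
container 1: place 21 m³, 29 m³ left
container 1: place 21 m³, 8 m³ left
container 2: place 21 m³, 29 m³ left
container 2: place 20 m³, 9 m³ left
container 3: place 20 m³, 30 m³ left
container 3: place 19 m³, 11 m³ left
container 4: place 18 m³, 32 m³ left
container 4: place 18 m³, 14 m³ left
container 5: place 18 m³, 32 m³ left
container 5: place 17 m³, 15 m³ left
container 6: place 17 m³, 33 m³ left
container 6: place 17 m³, 16 m³ left
container 7: place 17 m³, 33 m³ left
container 6: place 16 m³, 0 m³ left
container 7: place 16 m³, 17 m³ left
container 7: place 16 m³, 1 m³ left
container 8: place 16 m³, 34 m³ left
container 8: place 16 m³, 18 m³ left

8 containers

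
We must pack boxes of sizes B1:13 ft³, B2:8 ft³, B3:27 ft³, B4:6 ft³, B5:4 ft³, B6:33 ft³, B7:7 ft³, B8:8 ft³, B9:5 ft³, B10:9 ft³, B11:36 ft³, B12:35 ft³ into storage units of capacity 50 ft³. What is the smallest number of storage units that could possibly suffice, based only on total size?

Total size = 13 + 8 + 27 + 6 + 4 + 33 + 7 + 8 + 5 + 9 + 36 + 35 = 191 ft³.
⌈191 / 50⌉ = 4.

4 storage units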